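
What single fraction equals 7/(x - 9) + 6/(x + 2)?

Common denominator (x - 9)(x + 2). Numerator: 7(x + 2) + 6(x - 9) = (7x + 14) + (6x - 54) = 13x - 40
Result: (13x - 40)/[(x - 9)(x + 2)]


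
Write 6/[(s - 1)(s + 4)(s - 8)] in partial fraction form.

Using cover-up method: P = -6/35, Q = 1/10, R = 1/14
Result: (-6/35)/(s - 1) + (1/10)/(s + 4) + (1/14)/(s - 8)


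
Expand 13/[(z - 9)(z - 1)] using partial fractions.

13/(z - 9)(z - 1) = A/(z - 9) + B/(z - 1). A = 13/(9 - 1) = 13/8, B = 13/(1 - 9) = -13/8
Result: (13/8)/(z - 9) - (13/8)/(z - 1)


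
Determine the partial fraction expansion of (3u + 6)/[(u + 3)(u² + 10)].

At u=-3: A = (3·(-3) + 6)/((-3)² + 10) = -3/19. B = -A = 3/19, C = 3 - (-3)·A = 48/19
Result: (-3/19)/(u + 3) + ((3/19)u + 48/19)/(u² + 10)


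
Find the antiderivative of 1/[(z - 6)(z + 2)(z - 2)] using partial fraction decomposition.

Cover-up: α = 1/32, β = 1/32, γ = -1/16. Decomposition: (1/32)/(z - 6) + (1/32)/(z + 2) - (1/16)/(z - 2). Integrate each term: (1/32) ln|(z - 6)| + (1/32) ln|(z + 2)| - (1/16) ln|(z - 2)| + C


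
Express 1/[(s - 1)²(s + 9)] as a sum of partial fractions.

Cover-up at s=-9: C = 1/(-9 - 1)² = 1/100. Cover-up at s=1: B = 1/(1 + 9) = 1/10. Comparing s² coeff: A = -C = -1/100
Result: (-1/100)/(s - 1) + (1/10)/(s - 1)² + (1/100)/(s + 9)


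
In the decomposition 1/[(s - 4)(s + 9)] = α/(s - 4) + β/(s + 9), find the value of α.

Cover-up at s = 4: α = 1/(4 + 9) = 1/13


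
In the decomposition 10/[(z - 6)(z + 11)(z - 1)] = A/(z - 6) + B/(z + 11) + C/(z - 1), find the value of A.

Cover-up at z = 6: A = 10/[(6 + 11)(6 - 1)] = 10/[(17)(5)] = 10/85 = 2/17


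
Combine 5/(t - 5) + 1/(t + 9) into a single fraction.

Common denominator (t - 5)(t + 9). Numerator: 5(t + 9) + 1(t - 5) = (5t + 45) + (t - 5) = 6t + 40
Result: (6t + 40)/[(t - 5)(t + 9)]


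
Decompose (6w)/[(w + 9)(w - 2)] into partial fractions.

At w=-9: A = (6·(-9) + 0)/(-9 - 2) = 54/11. At w=2: B = (6·2 + 0)/(2 + 9) = 12/11
Result: (54/11)/(w + 9) + (12/11)/(w - 2)


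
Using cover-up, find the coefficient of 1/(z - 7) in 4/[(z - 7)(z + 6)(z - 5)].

Cover (z - 7), set z=7: 4/[(7 + 6)(7 - 5)] = 2/13


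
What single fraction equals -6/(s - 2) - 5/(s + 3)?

Common denominator (s - 2)(s + 3). Numerator: -6(s + 3) - 5(s - 2) = (-6s - 18) - (5s - 10) = -11s - 8
Result: (-11s - 8)/[(s - 2)(s + 3)]


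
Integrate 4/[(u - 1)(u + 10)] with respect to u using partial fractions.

Decompose: 4/[(u - 1)(u + 10)] = (4/11)/(u - 1) - (4/11)/(u + 10). Integrate each term: (4/11) ln|(u - 1)| - (4/11) ln|(u + 10)| + C


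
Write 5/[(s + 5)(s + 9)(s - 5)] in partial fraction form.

Using cover-up method: A = -1/8, B = 5/56, C = 1/28
Result: (-1/8)/(s + 5) + (5/56)/(s + 9) + (1/28)/(s - 5)


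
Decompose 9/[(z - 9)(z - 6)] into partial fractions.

9/(z - 9)(z - 6) = A/(z - 9) + B/(z - 6). A = 9/(9 - 6) = 3, B = 9/(6 - 9) = -3
Result: 3/(z - 9) - 3/(z - 6)


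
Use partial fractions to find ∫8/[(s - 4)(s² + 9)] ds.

Cover-up at s=4: A = 8/(4²+9) = 8/25. Coeff matching: B = -8/25, C = -32/25. Decomposition: (8/25)/(s - 4) - ((8/25)s + 32/25)/(s² + 9). Integrate: linear → ln, quadratic → (1/2)ln + arctan: (8/25) ln|(s - 4)| - (4/25) ln(s² + 9) - (32/75) arctan(s/3) + C


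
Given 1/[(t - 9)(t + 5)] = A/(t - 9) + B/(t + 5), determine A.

Cover-up at t = 9: A = 1/(9 + 5) = 1/14


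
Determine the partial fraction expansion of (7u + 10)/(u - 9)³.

(7u + 10) = P(u - 9)² + Q(u - 9) + R. At u = 9: R = 7·9 + 10 = 73. Coefficients: P = 0, Q = 7
Result: 7/(u - 9)² + 73/(u - 9)³


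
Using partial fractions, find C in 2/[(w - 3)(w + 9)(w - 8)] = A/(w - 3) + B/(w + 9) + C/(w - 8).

Cover-up at w = 8: C = 2/[(8 - 3)(8 + 9)] = 2/[(5)(17)] = 2/85


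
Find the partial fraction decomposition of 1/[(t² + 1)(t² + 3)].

Coefficient matching gives α = γ = 0, β = 1/(3-1) = 1/2, δ = -β = -1/2
Result: (1/2)/(t² + 1) - (1/2)/(t² + 3)


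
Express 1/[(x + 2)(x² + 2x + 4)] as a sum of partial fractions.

Cover-up at x = -2: α = 1/((-2)² + 2·(-2) + 4) = 1/4. Then β = -α = -1/4, γ = -α·(2 - 2) = 0
Result: (1/4)/(x + 2) - ((1/4)x)/(x² + 2x + 4)


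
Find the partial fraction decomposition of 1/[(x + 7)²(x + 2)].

Cover-up at x=-2: C = 1/(-2 + 7)² = 1/25. Cover-up at x=-7: B = 1/(-7 + 2) = -1/5. Comparing x² coeff: A = -C = -1/25
Result: (-1/25)/(x + 7) - (1/5)/(x + 7)² + (1/25)/(x + 2)


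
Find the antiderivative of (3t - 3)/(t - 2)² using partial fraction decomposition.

Decompose: α = 3, β = 3·2 - 3 = 3, so (3t - 3)/(t - 2)² = 3/(t - 2) + 3/(t - 2)². Integrate: ∫ α/(t - 2) dt = 3 ln|(t - 2)|; ∫ β/(t - 2)² dt = -3/(t - 2). Sum: 3 ln|(t - 2)| - 3/(t - 2) + C


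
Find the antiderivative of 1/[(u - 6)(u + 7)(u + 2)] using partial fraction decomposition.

Cover-up: A = 1/104, B = 1/65, C = -1/40. Decomposition: (1/104)/(u - 6) + (1/65)/(u + 7) - (1/40)/(u + 2). Integrate each term: (1/104) ln|(u - 6)| + (1/65) ln|(u + 7)| - (1/40) ln|(u + 2)| + C


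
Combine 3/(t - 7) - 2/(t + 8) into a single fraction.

Common denominator (t - 7)(t + 8). Numerator: 3(t + 8) - 2(t - 7) = (3t + 24) - (2t - 14) = t + 38
Result: (t + 38)/[(t - 7)(t + 8)]


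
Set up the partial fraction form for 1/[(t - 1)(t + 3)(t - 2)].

Three distinct linear factors: P/(t - 1) + Q/(t + 3) + R/(t - 2)


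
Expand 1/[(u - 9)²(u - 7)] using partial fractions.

Cover-up at u=7: C = 1/(7 - 9)² = 1/4. Cover-up at u=9: B = 1/(9 - 7) = 1/2. Comparing u² coeff: A = -C = -1/4
Result: (-1/4)/(u - 9) + (1/2)/(u - 9)² + (1/4)/(u - 7)


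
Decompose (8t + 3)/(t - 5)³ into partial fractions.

(8t + 3) = A(t - 5)² + B(t - 5) + C. At t = 5: C = 8·5 + 3 = 43. Coefficients: A = 0, B = 8
Result: 8/(t - 5)² + 43/(t - 5)³


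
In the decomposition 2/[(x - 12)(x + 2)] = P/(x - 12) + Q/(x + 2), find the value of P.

Cover-up at x = 12: P = 2/(12 + 2) = 2/14 = 1/7


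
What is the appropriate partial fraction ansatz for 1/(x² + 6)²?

Repeated quadratic factor: (Px + Q)/(x² + 6) + (Rx + S)/(x² + 6)²


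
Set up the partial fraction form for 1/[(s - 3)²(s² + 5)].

Repeated linear + quadratic: P/(s - 3) + Q/(s - 3)² + (Rs + S)/(s² + 5)


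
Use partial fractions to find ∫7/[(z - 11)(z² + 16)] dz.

Cover-up at z=11: P = 7/(11²+16) = 7/137. Coeff matching: Q = -7/137, R = -77/137. Decomposition: (7/137)/(z - 11) - ((7/137)z + 77/137)/(z² + 16). Integrate: linear → ln, quadratic → (1/2)ln + arctan: (7/137) ln|(z - 11)| - (7/274) ln(z² + 16) - (77/548) arctan(z/4) + C


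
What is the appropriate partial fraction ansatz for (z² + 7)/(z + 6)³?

Repeated linear factor (power 3): α/(z + 6) + β/(z + 6)² + γ/(z + 6)³


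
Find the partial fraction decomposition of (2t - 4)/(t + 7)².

(2t - 4) = A(t + 7) + B. At t = -7: B = 2·(-7) - 4 = -18. Coeff of t: A = 2
Result: 2/(t + 7) - 18/(t + 7)²


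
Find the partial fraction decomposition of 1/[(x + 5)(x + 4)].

1/(x + 5)(x + 4) = A/(x + 5) + B/(x + 4). A = 1/(-5 + 4) = -1, B = 1/(-4 + 5) = 1
Result: -1/(x + 5) + 1/(x + 4)


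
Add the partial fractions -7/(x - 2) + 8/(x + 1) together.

Common denominator (x - 2)(x + 1). Numerator: -7(x + 1) + 8(x - 2) = (-7x - 7) + (8x - 16) = x - 23
Result: (x - 23)/[(x - 2)(x + 1)]


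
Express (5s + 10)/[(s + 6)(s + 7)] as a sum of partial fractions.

At s=-6: P = (5·(-6) + 10)/(-6 + 7) = -20. At s=-7: Q = (5·(-7) + 10)/(-7 + 6) = 25
Result: -20/(s + 6) + 25/(s + 7)


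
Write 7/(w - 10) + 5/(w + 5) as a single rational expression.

Common denominator (w - 10)(w + 5). Numerator: 7(w + 5) + 5(w - 10) = (7w + 35) + (5w - 50) = 12w - 15
Result: (12w - 15)/[(w - 10)(w + 5)]


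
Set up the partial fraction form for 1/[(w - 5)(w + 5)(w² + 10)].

Two linear + quadratic: α/(w - 5) + β/(w + 5) + (γw + δ)/(w² + 10)


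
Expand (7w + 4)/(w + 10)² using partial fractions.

(7w + 4) = α(w + 10) + β. At w = -10: β = 7·(-10) + 4 = -66. Coeff of w: α = 7
Result: 7/(w + 10) - 66/(w + 10)²


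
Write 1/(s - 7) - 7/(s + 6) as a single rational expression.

Common denominator (s - 7)(s + 6). Numerator: 1(s + 6) - 7(s - 7) = (s + 6) - (7s - 49) = -6s + 55
Result: (-6s + 55)/[(s - 7)(s + 6)]


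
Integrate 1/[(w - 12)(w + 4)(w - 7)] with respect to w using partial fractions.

Cover-up: P = 1/80, Q = 1/176, R = -1/55. Decomposition: (1/80)/(w - 12) + (1/176)/(w + 4) - (1/55)/(w - 7). Integrate each term: (1/80) ln|(w - 12)| + (1/176) ln|(w + 4)| - (1/55) ln|(w - 7)| + C


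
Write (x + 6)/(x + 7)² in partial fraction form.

(x + 6) = α(x + 7) + β. At x = -7: β = 1·(-7) + 6 = -1. Coeff of x: α = 1
Result: 1/(x + 7) - 1/(x + 7)²


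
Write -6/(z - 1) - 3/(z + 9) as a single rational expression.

Common denominator (z - 1)(z + 9). Numerator: -6(z + 9) - 3(z - 1) = (-6z - 54) - (3z - 3) = -9z - 51
Result: (-9z - 51)/[(z - 1)(z + 9)]


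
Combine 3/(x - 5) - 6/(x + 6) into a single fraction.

Common denominator (x - 5)(x + 6). Numerator: 3(x + 6) - 6(x - 5) = (3x + 18) - (6x - 30) = -3x + 48
Result: (-3x + 48)/[(x - 5)(x + 6)]


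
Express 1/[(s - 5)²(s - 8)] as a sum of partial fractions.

Cover-up at s=8: R = 1/(8 - 5)² = 1/9. Cover-up at s=5: Q = 1/(5 - 8) = -1/3. Comparing s² coeff: P = -R = -1/9
Result: (-1/9)/(s - 5) - (1/3)/(s - 5)² + (1/9)/(s - 8)


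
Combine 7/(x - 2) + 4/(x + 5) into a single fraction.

Common denominator (x - 2)(x + 5). Numerator: 7(x + 5) + 4(x - 2) = (7x + 35) + (4x - 8) = 11x + 27
Result: (11x + 27)/[(x - 2)(x + 5)]


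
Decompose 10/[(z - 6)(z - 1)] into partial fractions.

10/(z - 6)(z - 1) = α/(z - 6) + β/(z - 1). α = 10/(6 - 1) = 2, β = 10/(1 - 6) = -2
Result: 2/(z - 6) - 2/(z - 1)


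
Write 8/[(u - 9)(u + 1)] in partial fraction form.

8/(u - 9)(u + 1) = α/(u - 9) + β/(u + 1). α = 8/(9 + 1) = 4/5, β = 8/(-1 - 9) = -4/5
Result: (4/5)/(u - 9) - (4/5)/(u + 1)


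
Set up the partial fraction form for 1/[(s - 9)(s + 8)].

Distinct linear factors: α/(s - 9) + β/(s + 8)


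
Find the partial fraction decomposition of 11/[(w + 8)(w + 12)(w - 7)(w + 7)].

Using Heaviside cover-up: (11/60)/(w + 8) - (11/380)/(w + 12) + (11/3990)/(w - 7) - (11/70)/(w + 7)


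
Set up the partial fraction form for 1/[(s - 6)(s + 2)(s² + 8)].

Two linear + quadratic: P/(s - 6) + Q/(s + 2) + (Rs + S)/(s² + 8)


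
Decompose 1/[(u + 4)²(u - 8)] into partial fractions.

Cover-up at u=8: C = 1/(8 + 4)² = 1/144. Cover-up at u=-4: B = 1/(-4 - 8) = -1/12. Comparing u² coeff: A = -C = -1/144
Result: (-1/144)/(u + 4) - (1/12)/(u + 4)² + (1/144)/(u - 8)


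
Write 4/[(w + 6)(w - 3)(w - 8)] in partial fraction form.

Using cover-up method: A = 2/63, B = -4/45, C = 2/35
Result: (2/63)/(w + 6) - (4/45)/(w - 3) + (2/35)/(w - 8)


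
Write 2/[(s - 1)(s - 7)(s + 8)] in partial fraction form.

Using cover-up method: α = -1/27, β = 1/45, γ = 2/135
Result: (-1/27)/(s - 1) + (1/45)/(s - 7) + (2/135)/(s + 8)


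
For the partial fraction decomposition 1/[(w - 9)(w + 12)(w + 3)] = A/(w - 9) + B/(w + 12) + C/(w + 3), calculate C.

Cover-up at w = -3: C = 1/[(-3 - 9)(-3 + 12)] = 1/[(-12)(9)] = -1/108


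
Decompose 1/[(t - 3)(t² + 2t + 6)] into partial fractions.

Cover-up at t = 3: α = 1/(3² + 2·3 + 6) = 1/21. Then β = -α = -1/21, γ = -α·(2 + 3) = -5/21
Result: (1/21)/(t - 3) - ((1/21)t + 5/21)/(t² + 2t + 6)


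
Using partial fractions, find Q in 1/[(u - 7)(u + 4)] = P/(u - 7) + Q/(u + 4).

Cover-up at u = -4: Q = 1/(-4 - 7) = -1/11


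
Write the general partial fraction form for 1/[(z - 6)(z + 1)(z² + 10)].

Two linear + quadratic: α/(z - 6) + β/(z + 1) + (γz + δ)/(z² + 10)


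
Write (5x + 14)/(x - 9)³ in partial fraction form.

(5x + 14) = A(x - 9)² + B(x - 9) + C. At x = 9: C = 5·9 + 14 = 59. Coefficients: A = 0, B = 5
Result: 5/(x - 9)² + 59/(x - 9)³


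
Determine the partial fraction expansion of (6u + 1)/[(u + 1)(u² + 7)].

At u=-1: P = (6·(-1) + 1)/((-1)² + 7) = -5/8. Q = -P = 5/8, R = 6 - (-1)·P = 43/8
Result: (-5/8)/(u + 1) + ((5/8)u + 43/8)/(u² + 7)


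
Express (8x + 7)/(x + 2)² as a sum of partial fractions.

(8x + 7) = α(x + 2) + β. At x = -2: β = 8·(-2) + 7 = -9. Coeff of x: α = 8
Result: 8/(x + 2) - 9/(x + 2)²


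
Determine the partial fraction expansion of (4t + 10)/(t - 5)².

(4t + 10) = α(t - 5) + β. At t = 5: β = 4·5 + 10 = 30. Coeff of t: α = 4
Result: 4/(t - 5) + 30/(t - 5)²


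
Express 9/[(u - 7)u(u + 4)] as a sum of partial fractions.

Using cover-up method: A = 9/77, B = -9/28, C = 9/44
Result: (9/77)/(u - 7) - (9/28)/u + (9/44)/(u + 4)


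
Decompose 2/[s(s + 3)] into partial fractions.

2/s(s + 3) = P/s + Q/(s + 3). P = 2/(0 + 3) = 2/3, Q = 2/(-3 - 0) = -2/3
Result: (2/3)/s - (2/3)/(s + 3)


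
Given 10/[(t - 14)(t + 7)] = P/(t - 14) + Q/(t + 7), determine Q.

Cover-up at t = -7: Q = 10/(-7 - 14) = -10/21


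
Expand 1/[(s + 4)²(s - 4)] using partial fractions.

Cover-up at s=4: R = 1/(4 + 4)² = 1/64. Cover-up at s=-4: Q = 1/(-4 - 4) = -1/8. Comparing s² coeff: P = -R = -1/64
Result: (-1/64)/(s + 4) - (1/8)/(s + 4)² + (1/64)/(s - 4)


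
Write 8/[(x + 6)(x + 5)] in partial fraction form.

8/(x + 6)(x + 5) = P/(x + 6) + Q/(x + 5). P = 8/(-6 + 5) = -8, Q = 8/(-5 + 6) = 8
Result: -8/(x + 6) + 8/(x + 5)


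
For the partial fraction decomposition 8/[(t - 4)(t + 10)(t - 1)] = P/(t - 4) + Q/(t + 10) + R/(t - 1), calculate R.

Cover-up at t = 1: R = 8/[(1 - 4)(1 + 10)] = 8/[(-3)(11)] = -8/33


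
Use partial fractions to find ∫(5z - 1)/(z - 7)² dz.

Decompose: A = 5, B = 5·7 - 1 = 34, so (5z - 1)/(z - 7)² = 5/(z - 7) + 34/(z - 7)². Integrate: ∫ A/(z - 7) dz = 5 ln|(z - 7)|; ∫ B/(z - 7)² dz = -34/(z - 7). Sum: 5 ln|(z - 7)| - 34/(z - 7) + C


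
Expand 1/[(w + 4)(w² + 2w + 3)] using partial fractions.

Cover-up at w = -4: α = 1/((-4)² + 2·(-4) + 3) = 1/11. Then β = -α = -1/11, γ = -α·(2 - 4) = 2/11
Result: (1/11)/(w + 4) - ((1/11)w - 2/11)/(w² + 2w + 3)


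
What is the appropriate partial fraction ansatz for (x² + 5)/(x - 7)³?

Repeated linear factor (power 3): P/(x - 7) + Q/(x - 7)² + R/(x - 7)³


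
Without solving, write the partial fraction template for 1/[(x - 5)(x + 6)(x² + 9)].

Two linear + quadratic: α/(x - 5) + β/(x + 6) + (γx + δ)/(x² + 9)


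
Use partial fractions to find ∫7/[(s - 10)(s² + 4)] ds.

Cover-up at s=10: α = 7/(10²+4) = 7/104. Coeff matching: β = -7/104, γ = -35/52. Decomposition: (7/104)/(s - 10) - ((7/104)s + 35/52)/(s² + 4). Integrate: linear → ln, quadratic → (1/2)ln + arctan: (7/104) ln|(s - 10)| - (7/208) ln(s² + 4) - (35/104) arctan(s/2) + C


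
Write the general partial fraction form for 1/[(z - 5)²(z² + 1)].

Repeated linear + quadratic: A/(z - 5) + B/(z - 5)² + (Cz + D)/(z² + 1)


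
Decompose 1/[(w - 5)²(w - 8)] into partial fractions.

Cover-up at w=8: C = 1/(8 - 5)² = 1/9. Cover-up at w=5: B = 1/(5 - 8) = -1/3. Comparing w² coeff: A = -C = -1/9
Result: (-1/9)/(w - 5) - (1/3)/(w - 5)² + (1/9)/(w - 8)


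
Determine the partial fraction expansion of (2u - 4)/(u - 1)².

(2u - 4) = P(u - 1) + Q. At u = 1: Q = 2·1 - 4 = -2. Coeff of u: P = 2
Result: 2/(u - 1) - 2/(u - 1)²


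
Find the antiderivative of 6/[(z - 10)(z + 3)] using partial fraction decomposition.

Decompose: 6/[(z - 10)(z + 3)] = (6/13)/(z - 10) - (6/13)/(z + 3). Integrate each term: (6/13) ln|(z - 10)| - (6/13) ln|(z + 3)| + C


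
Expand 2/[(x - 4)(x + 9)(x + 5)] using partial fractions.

Using cover-up method: α = 2/117, β = 1/26, γ = -1/18
Result: (2/117)/(x - 4) + (1/26)/(x + 9) - (1/18)/(x + 5)


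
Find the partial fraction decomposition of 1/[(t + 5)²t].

Cover-up at t=0: R = 1/(0 + 5)² = 1/25. Cover-up at t=-5: Q = 1/(-5 - 0) = -1/5. Comparing t² coeff: P = -R = -1/25
Result: (-1/25)/(t + 5) - (1/5)/(t + 5)² + (1/25)/t


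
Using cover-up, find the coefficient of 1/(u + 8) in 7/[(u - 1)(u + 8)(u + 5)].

Cover (u + 8), set u=-8: 7/[(-8 - 1)(-8 + 5)] = 7/27


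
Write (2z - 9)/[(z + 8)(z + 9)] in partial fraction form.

At z=-8: A = (2·(-8) - 9)/(-8 + 9) = -25. At z=-9: B = (2·(-9) - 9)/(-9 + 8) = 27
Result: -25/(z + 8) + 27/(z + 9)


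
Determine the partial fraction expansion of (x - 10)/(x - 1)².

(x - 10) = A(x - 1) + B. At x = 1: B = 1·1 - 10 = -9. Coeff of x: A = 1
Result: 1/(x - 1) - 9/(x - 1)²


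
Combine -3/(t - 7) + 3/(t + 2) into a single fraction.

Common denominator (t - 7)(t + 2). Numerator: -3(t + 2) + 3(t - 7) = (-3t - 6) + (3t - 21) = -27
Result: (-27)/[(t - 7)(t + 2)]


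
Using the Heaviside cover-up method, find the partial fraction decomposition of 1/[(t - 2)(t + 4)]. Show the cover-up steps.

Cover (t - 2): set t=2, get A = 1/(2 + 4) = 1/6. Cover (t + 4): set t=-4, get B = 1/(-4 - 2) = -1/6.
Result: (1/6)/(t - 2) - (1/6)/(t + 4)


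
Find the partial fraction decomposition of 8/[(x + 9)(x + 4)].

8/(x + 9)(x + 4) = α/(x + 9) + β/(x + 4). α = 8/(-9 + 4) = -8/5, β = 8/(-4 + 9) = 8/5
Result: (-8/5)/(x + 9) + (8/5)/(x + 4)


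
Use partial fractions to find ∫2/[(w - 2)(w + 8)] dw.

Decompose: 2/[(w - 2)(w + 8)] = (1/5)/(w - 2) - (1/5)/(w + 8). Integrate each term: (1/5) ln|(w - 2)| - (1/5) ln|(w + 8)| + C


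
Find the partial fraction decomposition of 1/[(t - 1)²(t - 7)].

Cover-up at t=7: γ = 1/(7 - 1)² = 1/36. Cover-up at t=1: β = 1/(1 - 7) = -1/6. Comparing t² coeff: α = -γ = -1/36
Result: (-1/36)/(t - 1) - (1/6)/(t - 1)² + (1/36)/(t - 7)


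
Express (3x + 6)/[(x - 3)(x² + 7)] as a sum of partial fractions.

At x=3: P = (3·3 + 6)/(3² + 7) = 15/16. Q = -P = -15/16, R = 3 - 3·P = 3/16
Result: (15/16)/(x - 3) - ((15/16)x - 3/16)/(x² + 7)


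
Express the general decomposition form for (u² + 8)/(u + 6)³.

Repeated linear factor (power 3): α/(u + 6) + β/(u + 6)² + γ/(u + 6)³


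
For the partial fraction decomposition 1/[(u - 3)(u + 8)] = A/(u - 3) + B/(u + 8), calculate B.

Cover-up at u = -8: B = 1/(-8 - 3) = -1/11


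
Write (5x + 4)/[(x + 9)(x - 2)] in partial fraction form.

At x=-9: A = (5·(-9) + 4)/(-9 - 2) = 41/11. At x=2: B = (5·2 + 4)/(2 + 9) = 14/11
Result: (41/11)/(x + 9) + (14/11)/(x - 2)


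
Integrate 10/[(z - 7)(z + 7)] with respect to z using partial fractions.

Decompose: 10/[(z - 7)(z + 7)] = (5/7)/(z - 7) - (5/7)/(z + 7). Integrate each term: (5/7) ln|(z - 7)| - (5/7) ln|(z + 7)| + C


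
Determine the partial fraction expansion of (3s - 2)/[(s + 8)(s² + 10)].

At s=-8: P = (3·(-8) - 2)/((-8)² + 10) = -13/37. Q = -P = 13/37, R = 3 - (-8)·P = 7/37
Result: (-13/37)/(s + 8) + ((13/37)s + 7/37)/(s² + 10)


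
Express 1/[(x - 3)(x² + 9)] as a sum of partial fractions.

Cover-up at x = 3: P = 1/(3² + 9) = 1/18. Then Q = -P = -1/18, R = -P·(0 + 3) = -1/6
Result: (1/18)/(x - 3) - ((1/18)x + 1/6)/(x² + 9)


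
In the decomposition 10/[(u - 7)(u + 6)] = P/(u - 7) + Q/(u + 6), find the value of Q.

Cover-up at u = -6: Q = 10/(-6 - 7) = -10/13


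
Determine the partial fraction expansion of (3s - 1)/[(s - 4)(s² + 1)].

At s=4: P = (3·4 - 1)/(4² + 1) = 11/17. Q = -P = -11/17, R = 3 - 4·P = 7/17
Result: (11/17)/(s - 4) - ((11/17)s - 7/17)/(s² + 1)


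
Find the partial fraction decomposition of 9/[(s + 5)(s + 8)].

9/(s + 5)(s + 8) = α/(s + 5) + β/(s + 8). α = 9/(-5 + 8) = 3, β = 9/(-8 + 5) = -3
Result: 3/(s + 5) - 3/(s + 8)


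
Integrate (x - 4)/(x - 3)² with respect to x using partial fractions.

Decompose: A = 1, B = 1·3 - 4 = -1, so (x - 4)/(x - 3)² = 1/(x - 3) - 1/(x - 3)². Integrate: ∫ A/(x - 3) dx = ln|(x - 3)|; ∫ B/(x - 3)² dx = 1/(x - 3). Sum: ln|(x - 3)| + 1/(x - 3) + C


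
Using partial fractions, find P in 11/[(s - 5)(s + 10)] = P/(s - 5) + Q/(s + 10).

Cover-up at s = 5: P = 11/(5 + 10) = 11/15


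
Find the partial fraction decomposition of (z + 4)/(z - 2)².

(z + 4) = α(z - 2) + β. At z = 2: β = 1·2 + 4 = 6. Coeff of z: α = 1
Result: 1/(z - 2) + 6/(z - 2)²


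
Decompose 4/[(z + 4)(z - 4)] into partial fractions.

4/(z + 4)(z - 4) = A/(z + 4) + B/(z - 4). A = 4/(-4 - 4) = -1/2, B = 4/(4 + 4) = 1/2
Result: (-1/2)/(z + 4) + (1/2)/(z - 4)


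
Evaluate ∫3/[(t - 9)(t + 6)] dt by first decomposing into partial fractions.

Decompose: 3/[(t - 9)(t + 6)] = (1/5)/(t - 9) - (1/5)/(t + 6). Integrate each term: (1/5) ln|(t - 9)| - (1/5) ln|(t + 6)| + C


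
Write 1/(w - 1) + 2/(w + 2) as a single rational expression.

Common denominator (w - 1)(w + 2). Numerator: 1(w + 2) + 2(w - 1) = (w + 2) + (2w - 2) = 3w
Result: (3w)/[(w - 1)(w + 2)]


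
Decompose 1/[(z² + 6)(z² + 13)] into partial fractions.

Coefficient matching gives α = γ = 0, β = 1/(13-6) = 1/7, δ = -β = -1/7
Result: (1/7)/(z² + 6) - (1/7)/(z² + 13)


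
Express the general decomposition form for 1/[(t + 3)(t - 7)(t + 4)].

Three distinct linear factors: P/(t + 3) + Q/(t - 7) + R/(t + 4)


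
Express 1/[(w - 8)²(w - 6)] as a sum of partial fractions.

Cover-up at w=6: R = 1/(6 - 8)² = 1/4. Cover-up at w=8: Q = 1/(8 - 6) = 1/2. Comparing w² coeff: P = -R = -1/4
Result: (-1/4)/(w - 8) + (1/2)/(w - 8)² + (1/4)/(w - 6)


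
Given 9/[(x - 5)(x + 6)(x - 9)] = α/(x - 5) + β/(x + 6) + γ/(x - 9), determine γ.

Cover-up at x = 9: γ = 9/[(9 - 5)(9 + 6)] = 9/[(4)(15)] = 9/60 = 3/20


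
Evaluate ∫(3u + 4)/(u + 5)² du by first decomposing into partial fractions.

Decompose: A = 3, B = 3·(-5) + 4 = -11, so (3u + 4)/(u + 5)² = 3/(u + 5) - 11/(u + 5)². Integrate: ∫ A/(u + 5) du = 3 ln|(u + 5)|; ∫ B/(u + 5)² du = 11/(u + 5). Sum: 3 ln|(u + 5)| + 11/(u + 5) + C


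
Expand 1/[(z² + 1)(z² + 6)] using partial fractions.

Coefficient matching gives α = γ = 0, β = 1/(6-1) = 1/5, δ = -β = -1/5
Result: (1/5)/(z² + 1) - (1/5)/(z² + 6)


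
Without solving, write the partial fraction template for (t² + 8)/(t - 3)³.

Repeated linear factor (power 3): P/(t - 3) + Q/(t - 3)² + R/(t - 3)³


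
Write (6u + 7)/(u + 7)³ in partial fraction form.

(6u + 7) = α(u + 7)² + β(u + 7) + γ. At u = -7: γ = 6·(-7) + 7 = -35. Coefficients: α = 0, β = 6
Result: 6/(u + 7)² - 35/(u + 7)³


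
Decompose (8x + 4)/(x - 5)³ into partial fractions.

(8x + 4) = A(x - 5)² + B(x - 5) + C. At x = 5: C = 8·5 + 4 = 44. Coefficients: A = 0, B = 8
Result: 8/(x - 5)² + 44/(x - 5)³


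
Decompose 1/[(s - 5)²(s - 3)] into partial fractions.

Cover-up at s=3: γ = 1/(3 - 5)² = 1/4. Cover-up at s=5: β = 1/(5 - 3) = 1/2. Comparing s² coeff: α = -γ = -1/4
Result: (-1/4)/(s - 5) + (1/2)/(s - 5)² + (1/4)/(s - 3)


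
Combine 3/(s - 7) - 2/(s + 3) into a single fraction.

Common denominator (s - 7)(s + 3). Numerator: 3(s + 3) - 2(s - 7) = (3s + 9) - (2s - 14) = s + 23
Result: (s + 23)/[(s - 7)(s + 3)]


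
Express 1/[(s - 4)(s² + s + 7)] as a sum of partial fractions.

Cover-up at s = 4: α = 1/(4² + 1·4 + 7) = 1/27. Then β = -α = -1/27, γ = -α·(1 + 4) = -5/27
Result: (1/27)/(s - 4) - ((1/27)s + 5/27)/(s² + s + 7)


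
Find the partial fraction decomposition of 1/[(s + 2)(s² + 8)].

Cover-up at s = -2: P = 1/((-2)² + 8) = 1/12. Then Q = -P = -1/12, R = -P·(0 - 2) = 1/6
Result: (1/12)/(s + 2) - ((1/12)s - 1/6)/(s² + 8)


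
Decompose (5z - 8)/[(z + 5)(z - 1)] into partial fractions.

At z=-5: A = (5·(-5) - 8)/(-5 - 1) = 11/2. At z=1: B = (5·1 - 8)/(1 + 5) = -1/2
Result: (11/2)/(z + 5) - (1/2)/(z - 1)


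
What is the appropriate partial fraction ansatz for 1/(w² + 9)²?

Repeated quadratic factor: (αw + β)/(w² + 9) + (γw + δ)/(w² + 9)²


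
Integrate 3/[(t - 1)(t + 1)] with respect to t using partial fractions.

Decompose: 3/[(t - 1)(t + 1)] = (3/2)/(t - 1) - (3/2)/(t + 1). Integrate each term: (3/2) ln|(t - 1)| - (3/2) ln|(t + 1)| + C


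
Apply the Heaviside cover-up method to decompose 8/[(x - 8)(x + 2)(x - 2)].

Cover (x - 8), x=8: P = 8/[(8 + 2)(8 - 2)] = 2/15. Cover (x + 2), x=-2: Q = 8/[(-2 - 8)(-2 - 2)] = 1/5. Cover (x - 2), x=2: R = 8/[(2 - 8)(2 + 2)] = -1/3.
Result: (2/15)/(x - 8) + (1/5)/(x + 2) - (1/3)/(x - 2)


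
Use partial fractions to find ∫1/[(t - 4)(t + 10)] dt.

Decompose: 1/[(t - 4)(t + 10)] = (1/14)/(t - 4) - (1/14)/(t + 10). Integrate each term: (1/14) ln|(t - 4)| - (1/14) ln|(t + 10)| + C


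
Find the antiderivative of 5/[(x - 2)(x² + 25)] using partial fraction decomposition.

Cover-up at x=2: A = 5/(2²+25) = 5/29. Coeff matching: B = -5/29, C = -10/29. Decomposition: (5/29)/(x - 2) - ((5/29)x + 10/29)/(x² + 25). Integrate: linear → ln, quadratic → (1/2)ln + arctan: (5/29) ln|(x - 2)| - (5/58) ln(x² + 25) - (2/29) arctan(x/5) + C


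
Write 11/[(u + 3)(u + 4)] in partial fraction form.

11/(u + 3)(u + 4) = P/(u + 3) + Q/(u + 4). P = 11/(-3 + 4) = 11, Q = 11/(-4 + 3) = -11
Result: 11/(u + 3) - 11/(u + 4)


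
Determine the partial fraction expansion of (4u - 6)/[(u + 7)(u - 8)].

At u=-7: P = (4·(-7) - 6)/(-7 - 8) = 34/15. At u=8: Q = (4·8 - 6)/(8 + 7) = 26/15
Result: (34/15)/(u + 7) + (26/15)/(u - 8)


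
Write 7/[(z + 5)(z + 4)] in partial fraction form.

7/(z + 5)(z + 4) = P/(z + 5) + Q/(z + 4). P = 7/(-5 + 4) = -7, Q = 7/(-4 + 5) = 7
Result: -7/(z + 5) + 7/(z + 4)


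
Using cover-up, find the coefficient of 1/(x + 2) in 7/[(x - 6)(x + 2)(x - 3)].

Cover (x + 2), set x=-2: 7/[(-2 - 6)(-2 - 3)] = 7/40


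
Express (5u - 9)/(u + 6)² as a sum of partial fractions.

(5u - 9) = α(u + 6) + β. At u = -6: β = 5·(-6) - 9 = -39. Coeff of u: α = 5
Result: 5/(u + 6) - 39/(u + 6)²


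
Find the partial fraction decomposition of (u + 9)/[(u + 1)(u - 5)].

At u=-1: P = (1·(-1) + 9)/(-1 - 5) = -4/3. At u=5: Q = (1·5 + 9)/(5 + 1) = 7/3
Result: (-4/3)/(u + 1) + (7/3)/(u - 5)


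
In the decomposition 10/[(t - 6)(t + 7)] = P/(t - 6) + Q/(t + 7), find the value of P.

Cover-up at t = 6: P = 10/(6 + 7) = 10/13


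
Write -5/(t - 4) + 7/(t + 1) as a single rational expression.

Common denominator (t - 4)(t + 1). Numerator: -5(t + 1) + 7(t - 4) = (-5t - 5) + (7t - 28) = 2t - 33
Result: (2t - 33)/[(t - 4)(t + 1)]


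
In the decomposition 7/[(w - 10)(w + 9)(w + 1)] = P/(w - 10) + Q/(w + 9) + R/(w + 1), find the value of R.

Cover-up at w = -1: R = 7/[(-1 - 10)(-1 + 9)] = 7/[(-11)(8)] = -7/88


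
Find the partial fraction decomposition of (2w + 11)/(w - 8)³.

(2w + 11) = P(w - 8)² + Q(w - 8) + R. At w = 8: R = 2·8 + 11 = 27. Coefficients: P = 0, Q = 2
Result: 2/(w - 8)² + 27/(w - 8)³


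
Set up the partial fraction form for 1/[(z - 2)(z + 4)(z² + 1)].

Two linear + quadratic: A/(z - 2) + B/(z + 4) + (Cz + D)/(z² + 1)


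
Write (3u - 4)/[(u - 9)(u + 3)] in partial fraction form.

At u=9: A = (3·9 - 4)/(9 + 3) = 23/12. At u=-3: B = (3·(-3) - 4)/(-3 - 9) = 13/12
Result: (23/12)/(u - 9) + (13/12)/(u + 3)


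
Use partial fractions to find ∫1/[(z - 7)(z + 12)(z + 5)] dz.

Cover-up: A = 1/228, B = 1/133, C = -1/84. Decomposition: (1/228)/(z - 7) + (1/133)/(z + 12) - (1/84)/(z + 5). Integrate each term: (1/228) ln|(z - 7)| + (1/133) ln|(z + 12)| - (1/84) ln|(z + 5)| + C


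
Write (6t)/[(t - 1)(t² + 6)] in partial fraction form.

At t=1: α = (6·1 + 0)/(1² + 6) = 6/7. β = -α = -6/7, γ = 6 - 1·α = 36/7
Result: (6/7)/(t - 1) - ((6/7)t - 36/7)/(t² + 6)


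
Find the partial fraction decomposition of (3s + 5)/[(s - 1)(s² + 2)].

At s=1: α = (3·1 + 5)/(1² + 2) = 8/3. β = -α = -8/3, γ = 3 - 1·α = 1/3
Result: (8/3)/(s - 1) - ((8/3)s - 1/3)/(s² + 2)


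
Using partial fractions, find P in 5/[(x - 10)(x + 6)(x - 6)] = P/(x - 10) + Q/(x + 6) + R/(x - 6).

Cover-up at x = 10: P = 5/[(10 + 6)(10 - 6)] = 5/[(16)(4)] = 5/64


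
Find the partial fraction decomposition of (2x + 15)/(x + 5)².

(2x + 15) = P(x + 5) + Q. At x = -5: Q = 2·(-5) + 15 = 5. Coeff of x: P = 2
Result: 2/(x + 5) + 5/(x + 5)²


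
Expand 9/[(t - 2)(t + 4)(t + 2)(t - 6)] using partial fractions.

Using Heaviside cover-up: (-3/32)/(t - 2) - (3/40)/(t + 4) + (9/64)/(t + 2) + (9/320)/(t - 6)


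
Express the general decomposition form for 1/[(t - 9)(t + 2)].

Distinct linear factors: A/(t - 9) + B/(t + 2)


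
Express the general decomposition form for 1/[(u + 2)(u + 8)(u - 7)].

Three distinct linear factors: P/(u + 2) + Q/(u + 8) + R/(u - 7)


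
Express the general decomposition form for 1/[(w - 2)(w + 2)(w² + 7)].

Two linear + quadratic: A/(w - 2) + B/(w + 2) + (Cw + D)/(w² + 7)


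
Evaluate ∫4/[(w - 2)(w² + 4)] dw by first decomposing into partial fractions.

Cover-up at w=2: α = 4/(2²+4) = 1/2. Coeff matching: β = -1/2, γ = -1. Decomposition: (1/2)/(w - 2) - ((1/2)w + 1)/(w² + 4). Integrate: linear → ln, quadratic → (1/2)ln + arctan: (1/2) ln|(w - 2)| - (1/4) ln(w² + 4) - (1/2) arctan(w/2) + C


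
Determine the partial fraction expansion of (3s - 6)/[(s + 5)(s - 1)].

At s=-5: α = (3·(-5) - 6)/(-5 - 1) = 7/2. At s=1: β = (3·1 - 6)/(1 + 5) = -1/2
Result: (7/2)/(s + 5) - (1/2)/(s - 1)


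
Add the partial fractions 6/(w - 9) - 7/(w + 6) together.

Common denominator (w - 9)(w + 6). Numerator: 6(w + 6) - 7(w - 9) = (6w + 36) - (7w - 63) = -w + 99
Result: (-w + 99)/[(w - 9)(w + 6)]


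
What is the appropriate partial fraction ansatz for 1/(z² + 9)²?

Repeated quadratic factor: (Az + B)/(z² + 9) + (Cz + D)/(z² + 9)²


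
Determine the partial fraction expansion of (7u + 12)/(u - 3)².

(7u + 12) = P(u - 3) + Q. At u = 3: Q = 7·3 + 12 = 33. Coeff of u: P = 7
Result: 7/(u - 3) + 33/(u - 3)²


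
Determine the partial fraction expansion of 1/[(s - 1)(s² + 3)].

Cover-up at s = 1: α = 1/(1² + 3) = 1/4. Then β = -α = -1/4, γ = -α·(0 + 1) = -1/4
Result: (1/4)/(s - 1) - ((1/4)s + 1/4)/(s² + 3)


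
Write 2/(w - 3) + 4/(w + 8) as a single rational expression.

Common denominator (w - 3)(w + 8). Numerator: 2(w + 8) + 4(w - 3) = (2w + 16) + (4w - 12) = 6w + 4
Result: (6w + 4)/[(w - 3)(w + 8)]


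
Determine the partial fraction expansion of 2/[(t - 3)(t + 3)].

2/(t - 3)(t + 3) = A/(t - 3) + B/(t + 3). A = 2/(3 + 3) = 1/3, B = 2/(-3 - 3) = -1/3
Result: (1/3)/(t - 3) - (1/3)/(t + 3)


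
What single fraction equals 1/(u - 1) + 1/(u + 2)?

Common denominator (u - 1)(u + 2). Numerator: 1(u + 2) + 1(u - 1) = (u + 2) + (u - 1) = 2u + 1
Result: (2u + 1)/[(u - 1)(u + 2)]


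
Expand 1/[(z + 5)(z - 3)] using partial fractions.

1/(z + 5)(z - 3) = P/(z + 5) + Q/(z - 3). P = 1/(-5 - 3) = -1/8, Q = 1/(3 + 5) = 1/8
Result: (-1/8)/(z + 5) + (1/8)/(z - 3)


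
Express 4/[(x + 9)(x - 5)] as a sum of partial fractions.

4/(x + 9)(x - 5) = α/(x + 9) + β/(x - 5). α = 4/(-9 - 5) = -2/7, β = 4/(5 + 9) = 2/7
Result: (-2/7)/(x + 9) + (2/7)/(x - 5)


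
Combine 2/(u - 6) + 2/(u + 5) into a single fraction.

Common denominator (u - 6)(u + 5). Numerator: 2(u + 5) + 2(u - 6) = (2u + 10) + (2u - 12) = 4u - 2
Result: (4u - 2)/[(u - 6)(u + 5)]


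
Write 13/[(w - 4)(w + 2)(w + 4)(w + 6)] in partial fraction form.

Using Heaviside cover-up: (13/480)/(w - 4) - (13/48)/(w + 2) + (13/32)/(w + 4) - (13/80)/(w + 6)


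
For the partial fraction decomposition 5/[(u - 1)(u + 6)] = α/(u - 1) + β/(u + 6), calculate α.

Cover-up at u = 1: α = 5/(1 + 6) = 5/7


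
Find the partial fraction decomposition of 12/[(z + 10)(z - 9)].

12/(z + 10)(z - 9) = P/(z + 10) + Q/(z - 9). P = 12/(-10 - 9) = -12/19, Q = 12/(9 + 10) = 12/19
Result: (-12/19)/(z + 10) + (12/19)/(z - 9)


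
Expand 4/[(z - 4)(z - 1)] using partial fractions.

4/(z - 4)(z - 1) = P/(z - 4) + Q/(z - 1). P = 4/(4 - 1) = 4/3, Q = 4/(1 - 4) = -4/3
Result: (4/3)/(z - 4) - (4/3)/(z - 1)


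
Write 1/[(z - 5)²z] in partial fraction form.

Cover-up at z=0: γ = 1/(0 - 5)² = 1/25. Cover-up at z=5: β = 1/(5 - 0) = 1/5. Comparing z² coeff: α = -γ = -1/25
Result: (-1/25)/(z - 5) + (1/5)/(z - 5)² + (1/25)/z


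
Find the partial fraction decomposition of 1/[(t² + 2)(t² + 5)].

Coefficient matching gives A = C = 0, B = 1/(5-2) = 1/3, D = -B = -1/3
Result: (1/3)/(t² + 2) - (1/3)/(t² + 5)


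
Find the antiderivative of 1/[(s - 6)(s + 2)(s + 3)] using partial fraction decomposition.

Cover-up: A = 1/72, B = -1/8, C = 1/9. Decomposition: (1/72)/(s - 6) - (1/8)/(s + 2) + (1/9)/(s + 3). Integrate each term: (1/72) ln|(s - 6)| - (1/8) ln|(s + 2)| + (1/9) ln|(s + 3)| + C


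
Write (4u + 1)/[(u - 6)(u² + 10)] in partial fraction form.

At u=6: P = (4·6 + 1)/(6² + 10) = 25/46. Q = -P = -25/46, R = 4 - 6·P = 17/23
Result: (25/46)/(u - 6) - ((25/46)u - 17/23)/(u² + 10)


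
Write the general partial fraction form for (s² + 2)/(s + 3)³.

Repeated linear factor (power 3): P/(s + 3) + Q/(s + 3)² + R/(s + 3)³


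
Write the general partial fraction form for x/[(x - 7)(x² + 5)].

Linear + irreducible quadratic: α/(x - 7) + (βx + γ)/(x² + 5)


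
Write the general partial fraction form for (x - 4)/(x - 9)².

Repeated linear factor: P/(x - 9) + Q/(x - 9)²


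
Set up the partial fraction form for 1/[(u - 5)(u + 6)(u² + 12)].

Two linear + quadratic: A/(u - 5) + B/(u + 6) + (Cu + D)/(u² + 12)


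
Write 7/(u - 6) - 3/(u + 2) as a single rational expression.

Common denominator (u - 6)(u + 2). Numerator: 7(u + 2) - 3(u - 6) = (7u + 14) - (3u - 18) = 4u + 32
Result: (4u + 32)/[(u - 6)(u + 2)]


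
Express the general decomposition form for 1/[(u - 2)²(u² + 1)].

Repeated linear + quadratic: α/(u - 2) + β/(u - 2)² + (γu + δ)/(u² + 1)


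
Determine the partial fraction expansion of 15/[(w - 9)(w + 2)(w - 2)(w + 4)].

Using Heaviside cover-up: (15/1001)/(w - 9) + (15/88)/(w + 2) - (5/56)/(w - 2) - (5/52)/(w + 4)


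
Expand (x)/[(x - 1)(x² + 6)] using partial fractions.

At x=1: A = (1·1 + 0)/(1² + 6) = 1/7. B = -A = -1/7, C = 1 - 1·A = 6/7
Result: (1/7)/(x - 1) - ((1/7)x - 6/7)/(x² + 6)


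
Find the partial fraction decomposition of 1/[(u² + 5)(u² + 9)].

Coefficient matching gives α = γ = 0, β = 1/(9-5) = 1/4, δ = -β = -1/4
Result: (1/4)/(u² + 5) - (1/4)/(u² + 9)


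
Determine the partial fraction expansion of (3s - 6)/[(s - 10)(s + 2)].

At s=10: P = (3·10 - 6)/(10 + 2) = 2. At s=-2: Q = (3·(-2) - 6)/(-2 - 10) = 1
Result: 2/(s - 10) + 1/(s + 2)


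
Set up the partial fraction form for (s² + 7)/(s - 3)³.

Repeated linear factor (power 3): P/(s - 3) + Q/(s - 3)² + R/(s - 3)³


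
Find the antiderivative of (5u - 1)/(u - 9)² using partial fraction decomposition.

Decompose: P = 5, Q = 5·9 - 1 = 44, so (5u - 1)/(u - 9)² = 5/(u - 9) + 44/(u - 9)². Integrate: ∫ P/(u - 9) du = 5 ln|(u - 9)|; ∫ Q/(u - 9)² du = -44/(u - 9). Sum: 5 ln|(u - 9)| - 44/(u - 9) + C


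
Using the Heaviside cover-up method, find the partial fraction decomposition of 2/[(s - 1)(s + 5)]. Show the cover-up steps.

Cover (s - 1): set s=1, get α = 2/(1 + 5) = 1/3. Cover (s + 5): set s=-5, get β = 2/(-5 - 1) = -1/3.
Result: (1/3)/(s - 1) - (1/3)/(s + 5)


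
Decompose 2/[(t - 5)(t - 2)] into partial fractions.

2/(t - 5)(t - 2) = A/(t - 5) + B/(t - 2). A = 2/(5 - 2) = 2/3, B = 2/(2 - 5) = -2/3
Result: (2/3)/(t - 5) - (2/3)/(t - 2)


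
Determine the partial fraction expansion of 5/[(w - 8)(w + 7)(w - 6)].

Using cover-up method: A = 1/6, B = 1/39, C = -5/26
Result: (1/6)/(w - 8) + (1/39)/(w + 7) - (5/26)/(w - 6)


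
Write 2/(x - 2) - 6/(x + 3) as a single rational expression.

Common denominator (x - 2)(x + 3). Numerator: 2(x + 3) - 6(x - 2) = (2x + 6) - (6x - 12) = -4x + 18
Result: (-4x + 18)/[(x - 2)(x + 3)]


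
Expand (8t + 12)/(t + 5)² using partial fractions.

(8t + 12) = P(t + 5) + Q. At t = -5: Q = 8·(-5) + 12 = -28. Coeff of t: P = 8
Result: 8/(t + 5) - 28/(t + 5)²


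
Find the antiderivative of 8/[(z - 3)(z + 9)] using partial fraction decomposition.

Decompose: 8/[(z - 3)(z + 9)] = (2/3)/(z - 3) - (2/3)/(z + 9). Integrate each term: (2/3) ln|(z - 3)| - (2/3) ln|(z + 9)| + C


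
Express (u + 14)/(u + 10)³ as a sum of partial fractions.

(u + 14) = α(u + 10)² + β(u + 10) + γ. At u = -10: γ = 1·(-10) + 14 = 4. Coefficients: α = 0, β = 1
Result: 1/(u + 10)² + 4/(u + 10)³


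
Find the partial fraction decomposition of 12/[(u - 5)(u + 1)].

12/(u - 5)(u + 1) = A/(u - 5) + B/(u + 1). A = 12/(5 + 1) = 2, B = 12/(-1 - 5) = -2
Result: 2/(u - 5) - 2/(u + 1)


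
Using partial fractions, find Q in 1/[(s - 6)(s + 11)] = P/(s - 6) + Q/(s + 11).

Cover-up at s = -11: Q = 1/(-11 - 6) = -1/17


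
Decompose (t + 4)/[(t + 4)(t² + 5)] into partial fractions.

At t=-4: P = (1·(-4) + 4)/((-4)² + 5) = 0. Q = -P = 0, R = 1 - (-4)·P = 1
Result: (1)/(t² + 5)


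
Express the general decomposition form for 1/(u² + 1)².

Repeated quadratic factor: (Pu + Q)/(u² + 1) + (Ru + S)/(u² + 1)²


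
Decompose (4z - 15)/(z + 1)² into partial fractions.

(4z - 15) = P(z + 1) + Q. At z = -1: Q = 4·(-1) - 15 = -19. Coeff of z: P = 4
Result: 4/(z + 1) - 19/(z + 1)²


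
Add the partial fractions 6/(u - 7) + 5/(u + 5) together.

Common denominator (u - 7)(u + 5). Numerator: 6(u + 5) + 5(u - 7) = (6u + 30) + (5u - 35) = 11u - 5
Result: (11u - 5)/[(u - 7)(u + 5)]


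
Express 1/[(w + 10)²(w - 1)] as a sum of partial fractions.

Cover-up at w=1: R = 1/(1 + 10)² = 1/121. Cover-up at w=-10: Q = 1/(-10 - 1) = -1/11. Comparing w² coeff: P = -R = -1/121
Result: (-1/121)/(w + 10) - (1/11)/(w + 10)² + (1/121)/(w - 1)


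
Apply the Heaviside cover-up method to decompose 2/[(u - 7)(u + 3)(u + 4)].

Cover (u - 7), u=7: P = 2/[(7 + 3)(7 + 4)] = 1/55. Cover (u + 3), u=-3: Q = 2/[(-3 - 7)(-3 + 4)] = -1/5. Cover (u + 4), u=-4: R = 2/[(-4 - 7)(-4 + 3)] = 2/11.
Result: (1/55)/(u - 7) - (1/5)/(u + 3) + (2/11)/(u + 4)


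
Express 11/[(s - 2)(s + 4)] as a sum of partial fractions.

11/(s - 2)(s + 4) = P/(s - 2) + Q/(s + 4). P = 11/(2 + 4) = 11/6, Q = 11/(-4 - 2) = -11/6
Result: (11/6)/(s - 2) - (11/6)/(s + 4)


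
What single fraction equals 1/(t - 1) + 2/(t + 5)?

Common denominator (t - 1)(t + 5). Numerator: 1(t + 5) + 2(t - 1) = (t + 5) + (2t - 2) = 3t + 3
Result: (3t + 3)/[(t - 1)(t + 5)]


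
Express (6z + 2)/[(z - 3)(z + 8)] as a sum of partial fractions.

At z=3: A = (6·3 + 2)/(3 + 8) = 20/11. At z=-8: B = (6·(-8) + 2)/(-8 - 3) = 46/11
Result: (20/11)/(z - 3) + (46/11)/(z + 8)


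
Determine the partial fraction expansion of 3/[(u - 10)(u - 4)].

3/(u - 10)(u - 4) = A/(u - 10) + B/(u - 4). A = 3/(10 - 4) = 1/2, B = 3/(4 - 10) = -1/2
Result: (1/2)/(u - 10) - (1/2)/(u - 4)


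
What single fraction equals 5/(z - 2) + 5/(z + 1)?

Common denominator (z - 2)(z + 1). Numerator: 5(z + 1) + 5(z - 2) = (5z + 5) + (5z - 10) = 10z - 5
Result: (10z - 5)/[(z - 2)(z + 1)]


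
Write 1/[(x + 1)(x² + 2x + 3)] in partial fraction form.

Cover-up at x = -1: α = 1/((-1)² + 2·(-1) + 3) = 1/2. Then β = -α = -1/2, γ = -α·(2 - 1) = -1/2
Result: (1/2)/(x + 1) - ((1/2)x + 1/2)/(x² + 2x + 3)


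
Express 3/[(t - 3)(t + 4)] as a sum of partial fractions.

3/(t - 3)(t + 4) = A/(t - 3) + B/(t + 4). A = 3/(3 + 4) = 3/7, B = 3/(-4 - 3) = -3/7
Result: (3/7)/(t - 3) - (3/7)/(t + 4)


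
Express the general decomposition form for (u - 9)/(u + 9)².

Repeated linear factor: P/(u + 9) + Q/(u + 9)²
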